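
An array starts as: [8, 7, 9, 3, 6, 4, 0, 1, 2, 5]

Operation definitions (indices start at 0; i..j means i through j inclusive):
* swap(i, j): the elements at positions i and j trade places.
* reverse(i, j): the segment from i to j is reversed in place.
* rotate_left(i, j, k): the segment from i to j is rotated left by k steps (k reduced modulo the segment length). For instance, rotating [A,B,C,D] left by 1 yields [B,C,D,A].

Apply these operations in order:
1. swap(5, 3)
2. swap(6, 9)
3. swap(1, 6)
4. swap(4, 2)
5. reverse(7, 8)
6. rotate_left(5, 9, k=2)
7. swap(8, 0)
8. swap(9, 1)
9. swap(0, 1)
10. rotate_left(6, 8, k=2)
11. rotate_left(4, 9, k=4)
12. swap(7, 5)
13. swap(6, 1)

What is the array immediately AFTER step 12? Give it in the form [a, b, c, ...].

Answer: [7, 3, 6, 4, 0, 2, 9, 5, 8, 1]

Derivation:
After 1 (swap(5, 3)): [8, 7, 9, 4, 6, 3, 0, 1, 2, 5]
After 2 (swap(6, 9)): [8, 7, 9, 4, 6, 3, 5, 1, 2, 0]
After 3 (swap(1, 6)): [8, 5, 9, 4, 6, 3, 7, 1, 2, 0]
After 4 (swap(4, 2)): [8, 5, 6, 4, 9, 3, 7, 1, 2, 0]
After 5 (reverse(7, 8)): [8, 5, 6, 4, 9, 3, 7, 2, 1, 0]
After 6 (rotate_left(5, 9, k=2)): [8, 5, 6, 4, 9, 2, 1, 0, 3, 7]
After 7 (swap(8, 0)): [3, 5, 6, 4, 9, 2, 1, 0, 8, 7]
After 8 (swap(9, 1)): [3, 7, 6, 4, 9, 2, 1, 0, 8, 5]
After 9 (swap(0, 1)): [7, 3, 6, 4, 9, 2, 1, 0, 8, 5]
After 10 (rotate_left(6, 8, k=2)): [7, 3, 6, 4, 9, 2, 8, 1, 0, 5]
After 11 (rotate_left(4, 9, k=4)): [7, 3, 6, 4, 0, 5, 9, 2, 8, 1]
After 12 (swap(7, 5)): [7, 3, 6, 4, 0, 2, 9, 5, 8, 1]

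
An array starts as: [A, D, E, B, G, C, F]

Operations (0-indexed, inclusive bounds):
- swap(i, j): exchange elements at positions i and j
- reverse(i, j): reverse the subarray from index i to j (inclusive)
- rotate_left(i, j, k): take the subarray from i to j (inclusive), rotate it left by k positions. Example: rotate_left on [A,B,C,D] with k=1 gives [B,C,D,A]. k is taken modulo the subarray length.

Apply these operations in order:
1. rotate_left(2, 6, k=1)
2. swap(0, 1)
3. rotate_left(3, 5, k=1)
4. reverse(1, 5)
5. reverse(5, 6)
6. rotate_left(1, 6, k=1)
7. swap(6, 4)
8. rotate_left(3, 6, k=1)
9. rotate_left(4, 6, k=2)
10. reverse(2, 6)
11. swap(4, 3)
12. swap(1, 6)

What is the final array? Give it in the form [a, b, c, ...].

After 1 (rotate_left(2, 6, k=1)): [A, D, B, G, C, F, E]
After 2 (swap(0, 1)): [D, A, B, G, C, F, E]
After 3 (rotate_left(3, 5, k=1)): [D, A, B, C, F, G, E]
After 4 (reverse(1, 5)): [D, G, F, C, B, A, E]
After 5 (reverse(5, 6)): [D, G, F, C, B, E, A]
After 6 (rotate_left(1, 6, k=1)): [D, F, C, B, E, A, G]
After 7 (swap(6, 4)): [D, F, C, B, G, A, E]
After 8 (rotate_left(3, 6, k=1)): [D, F, C, G, A, E, B]
After 9 (rotate_left(4, 6, k=2)): [D, F, C, G, B, A, E]
After 10 (reverse(2, 6)): [D, F, E, A, B, G, C]
After 11 (swap(4, 3)): [D, F, E, B, A, G, C]
After 12 (swap(1, 6)): [D, C, E, B, A, G, F]

Answer: [D, C, E, B, A, G, F]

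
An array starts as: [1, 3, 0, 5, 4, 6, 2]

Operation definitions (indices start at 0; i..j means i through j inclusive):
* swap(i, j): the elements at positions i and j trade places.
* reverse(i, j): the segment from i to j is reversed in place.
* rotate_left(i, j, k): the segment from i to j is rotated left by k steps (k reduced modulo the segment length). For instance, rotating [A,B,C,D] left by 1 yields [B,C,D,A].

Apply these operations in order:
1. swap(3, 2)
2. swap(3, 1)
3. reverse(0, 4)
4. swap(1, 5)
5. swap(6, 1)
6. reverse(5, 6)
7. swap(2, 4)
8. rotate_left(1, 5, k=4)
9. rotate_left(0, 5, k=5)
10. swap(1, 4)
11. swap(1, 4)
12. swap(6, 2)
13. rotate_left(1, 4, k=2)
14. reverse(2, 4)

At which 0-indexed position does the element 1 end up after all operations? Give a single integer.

After 1 (swap(3, 2)): [1, 3, 5, 0, 4, 6, 2]
After 2 (swap(3, 1)): [1, 0, 5, 3, 4, 6, 2]
After 3 (reverse(0, 4)): [4, 3, 5, 0, 1, 6, 2]
After 4 (swap(1, 5)): [4, 6, 5, 0, 1, 3, 2]
After 5 (swap(6, 1)): [4, 2, 5, 0, 1, 3, 6]
After 6 (reverse(5, 6)): [4, 2, 5, 0, 1, 6, 3]
After 7 (swap(2, 4)): [4, 2, 1, 0, 5, 6, 3]
After 8 (rotate_left(1, 5, k=4)): [4, 6, 2, 1, 0, 5, 3]
After 9 (rotate_left(0, 5, k=5)): [5, 4, 6, 2, 1, 0, 3]
After 10 (swap(1, 4)): [5, 1, 6, 2, 4, 0, 3]
After 11 (swap(1, 4)): [5, 4, 6, 2, 1, 0, 3]
After 12 (swap(6, 2)): [5, 4, 3, 2, 1, 0, 6]
After 13 (rotate_left(1, 4, k=2)): [5, 2, 1, 4, 3, 0, 6]
After 14 (reverse(2, 4)): [5, 2, 3, 4, 1, 0, 6]

Answer: 4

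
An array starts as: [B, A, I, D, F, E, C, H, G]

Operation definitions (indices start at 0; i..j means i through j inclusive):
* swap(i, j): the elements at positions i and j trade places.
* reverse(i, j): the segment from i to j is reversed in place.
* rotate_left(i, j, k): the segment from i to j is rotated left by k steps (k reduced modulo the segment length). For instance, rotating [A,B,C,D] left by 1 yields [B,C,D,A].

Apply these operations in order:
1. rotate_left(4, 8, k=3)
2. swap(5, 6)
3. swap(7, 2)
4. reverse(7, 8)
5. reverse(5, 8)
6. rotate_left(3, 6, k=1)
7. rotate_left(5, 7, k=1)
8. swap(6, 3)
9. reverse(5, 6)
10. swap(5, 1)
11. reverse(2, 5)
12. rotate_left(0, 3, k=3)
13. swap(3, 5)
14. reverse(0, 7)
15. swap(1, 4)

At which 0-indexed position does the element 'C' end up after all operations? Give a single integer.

Answer: 0

Derivation:
After 1 (rotate_left(4, 8, k=3)): [B, A, I, D, H, G, F, E, C]
After 2 (swap(5, 6)): [B, A, I, D, H, F, G, E, C]
After 3 (swap(7, 2)): [B, A, E, D, H, F, G, I, C]
After 4 (reverse(7, 8)): [B, A, E, D, H, F, G, C, I]
After 5 (reverse(5, 8)): [B, A, E, D, H, I, C, G, F]
After 6 (rotate_left(3, 6, k=1)): [B, A, E, H, I, C, D, G, F]
After 7 (rotate_left(5, 7, k=1)): [B, A, E, H, I, D, G, C, F]
After 8 (swap(6, 3)): [B, A, E, G, I, D, H, C, F]
After 9 (reverse(5, 6)): [B, A, E, G, I, H, D, C, F]
After 10 (swap(5, 1)): [B, H, E, G, I, A, D, C, F]
After 11 (reverse(2, 5)): [B, H, A, I, G, E, D, C, F]
After 12 (rotate_left(0, 3, k=3)): [I, B, H, A, G, E, D, C, F]
After 13 (swap(3, 5)): [I, B, H, E, G, A, D, C, F]
After 14 (reverse(0, 7)): [C, D, A, G, E, H, B, I, F]
After 15 (swap(1, 4)): [C, E, A, G, D, H, B, I, F]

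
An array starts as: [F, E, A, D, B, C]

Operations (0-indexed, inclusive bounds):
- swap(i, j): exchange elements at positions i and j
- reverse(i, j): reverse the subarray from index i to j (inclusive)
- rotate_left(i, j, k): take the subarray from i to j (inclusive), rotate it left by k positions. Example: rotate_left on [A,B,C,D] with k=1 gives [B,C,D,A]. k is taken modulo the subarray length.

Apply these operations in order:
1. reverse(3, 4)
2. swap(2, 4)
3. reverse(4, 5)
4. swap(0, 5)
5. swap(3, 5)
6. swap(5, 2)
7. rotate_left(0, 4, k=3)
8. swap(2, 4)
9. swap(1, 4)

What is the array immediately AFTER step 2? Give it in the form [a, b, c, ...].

Answer: [F, E, D, B, A, C]

Derivation:
After 1 (reverse(3, 4)): [F, E, A, B, D, C]
After 2 (swap(2, 4)): [F, E, D, B, A, C]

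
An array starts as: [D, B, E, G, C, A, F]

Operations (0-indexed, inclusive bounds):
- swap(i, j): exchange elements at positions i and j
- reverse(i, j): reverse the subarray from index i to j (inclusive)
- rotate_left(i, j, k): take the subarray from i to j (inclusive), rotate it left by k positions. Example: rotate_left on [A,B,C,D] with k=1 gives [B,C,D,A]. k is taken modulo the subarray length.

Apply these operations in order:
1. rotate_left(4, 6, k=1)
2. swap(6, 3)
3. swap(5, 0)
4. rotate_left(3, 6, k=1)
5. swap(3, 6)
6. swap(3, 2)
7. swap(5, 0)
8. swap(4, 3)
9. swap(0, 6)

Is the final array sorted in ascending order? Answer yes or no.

After 1 (rotate_left(4, 6, k=1)): [D, B, E, G, A, F, C]
After 2 (swap(6, 3)): [D, B, E, C, A, F, G]
After 3 (swap(5, 0)): [F, B, E, C, A, D, G]
After 4 (rotate_left(3, 6, k=1)): [F, B, E, A, D, G, C]
After 5 (swap(3, 6)): [F, B, E, C, D, G, A]
After 6 (swap(3, 2)): [F, B, C, E, D, G, A]
After 7 (swap(5, 0)): [G, B, C, E, D, F, A]
After 8 (swap(4, 3)): [G, B, C, D, E, F, A]
After 9 (swap(0, 6)): [A, B, C, D, E, F, G]

Answer: yes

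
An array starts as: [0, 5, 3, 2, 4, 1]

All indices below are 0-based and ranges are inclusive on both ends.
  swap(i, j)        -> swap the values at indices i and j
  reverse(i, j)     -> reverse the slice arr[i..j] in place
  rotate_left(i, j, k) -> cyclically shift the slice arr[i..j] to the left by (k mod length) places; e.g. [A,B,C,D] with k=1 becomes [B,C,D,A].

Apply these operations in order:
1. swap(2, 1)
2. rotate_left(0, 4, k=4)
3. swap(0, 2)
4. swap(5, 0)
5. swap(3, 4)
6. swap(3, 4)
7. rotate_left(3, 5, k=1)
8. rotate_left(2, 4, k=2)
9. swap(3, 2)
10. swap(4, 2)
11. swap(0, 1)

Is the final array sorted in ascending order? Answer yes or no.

Answer: yes

Derivation:
After 1 (swap(2, 1)): [0, 3, 5, 2, 4, 1]
After 2 (rotate_left(0, 4, k=4)): [4, 0, 3, 5, 2, 1]
After 3 (swap(0, 2)): [3, 0, 4, 5, 2, 1]
After 4 (swap(5, 0)): [1, 0, 4, 5, 2, 3]
After 5 (swap(3, 4)): [1, 0, 4, 2, 5, 3]
After 6 (swap(3, 4)): [1, 0, 4, 5, 2, 3]
After 7 (rotate_left(3, 5, k=1)): [1, 0, 4, 2, 3, 5]
After 8 (rotate_left(2, 4, k=2)): [1, 0, 3, 4, 2, 5]
After 9 (swap(3, 2)): [1, 0, 4, 3, 2, 5]
After 10 (swap(4, 2)): [1, 0, 2, 3, 4, 5]
After 11 (swap(0, 1)): [0, 1, 2, 3, 4, 5]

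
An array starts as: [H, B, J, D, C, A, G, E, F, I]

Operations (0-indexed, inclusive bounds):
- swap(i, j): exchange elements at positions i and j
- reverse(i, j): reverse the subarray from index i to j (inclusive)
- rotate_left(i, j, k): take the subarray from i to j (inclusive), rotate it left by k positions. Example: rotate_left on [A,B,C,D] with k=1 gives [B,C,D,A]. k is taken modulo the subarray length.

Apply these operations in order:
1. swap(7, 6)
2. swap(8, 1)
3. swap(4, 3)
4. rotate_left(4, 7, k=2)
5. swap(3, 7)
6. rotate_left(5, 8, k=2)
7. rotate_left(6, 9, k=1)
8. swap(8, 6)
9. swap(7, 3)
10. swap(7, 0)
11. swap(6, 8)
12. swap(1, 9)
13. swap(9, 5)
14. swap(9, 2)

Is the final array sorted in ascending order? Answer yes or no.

After 1 (swap(7, 6)): [H, B, J, D, C, A, E, G, F, I]
After 2 (swap(8, 1)): [H, F, J, D, C, A, E, G, B, I]
After 3 (swap(4, 3)): [H, F, J, C, D, A, E, G, B, I]
After 4 (rotate_left(4, 7, k=2)): [H, F, J, C, E, G, D, A, B, I]
After 5 (swap(3, 7)): [H, F, J, A, E, G, D, C, B, I]
After 6 (rotate_left(5, 8, k=2)): [H, F, J, A, E, C, B, G, D, I]
After 7 (rotate_left(6, 9, k=1)): [H, F, J, A, E, C, G, D, I, B]
After 8 (swap(8, 6)): [H, F, J, A, E, C, I, D, G, B]
After 9 (swap(7, 3)): [H, F, J, D, E, C, I, A, G, B]
After 10 (swap(7, 0)): [A, F, J, D, E, C, I, H, G, B]
After 11 (swap(6, 8)): [A, F, J, D, E, C, G, H, I, B]
After 12 (swap(1, 9)): [A, B, J, D, E, C, G, H, I, F]
After 13 (swap(9, 5)): [A, B, J, D, E, F, G, H, I, C]
After 14 (swap(9, 2)): [A, B, C, D, E, F, G, H, I, J]

Answer: yes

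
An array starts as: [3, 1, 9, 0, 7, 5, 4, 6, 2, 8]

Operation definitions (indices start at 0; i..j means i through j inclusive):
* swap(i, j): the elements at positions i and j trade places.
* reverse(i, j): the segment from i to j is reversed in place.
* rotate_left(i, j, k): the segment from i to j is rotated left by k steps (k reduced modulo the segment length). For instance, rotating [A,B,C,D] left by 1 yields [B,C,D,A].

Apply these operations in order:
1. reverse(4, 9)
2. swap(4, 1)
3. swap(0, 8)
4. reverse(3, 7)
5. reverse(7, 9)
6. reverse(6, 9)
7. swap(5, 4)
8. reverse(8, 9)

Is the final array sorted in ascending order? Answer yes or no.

After 1 (reverse(4, 9)): [3, 1, 9, 0, 8, 2, 6, 4, 5, 7]
After 2 (swap(4, 1)): [3, 8, 9, 0, 1, 2, 6, 4, 5, 7]
After 3 (swap(0, 8)): [5, 8, 9, 0, 1, 2, 6, 4, 3, 7]
After 4 (reverse(3, 7)): [5, 8, 9, 4, 6, 2, 1, 0, 3, 7]
After 5 (reverse(7, 9)): [5, 8, 9, 4, 6, 2, 1, 7, 3, 0]
After 6 (reverse(6, 9)): [5, 8, 9, 4, 6, 2, 0, 3, 7, 1]
After 7 (swap(5, 4)): [5, 8, 9, 4, 2, 6, 0, 3, 7, 1]
After 8 (reverse(8, 9)): [5, 8, 9, 4, 2, 6, 0, 3, 1, 7]

Answer: no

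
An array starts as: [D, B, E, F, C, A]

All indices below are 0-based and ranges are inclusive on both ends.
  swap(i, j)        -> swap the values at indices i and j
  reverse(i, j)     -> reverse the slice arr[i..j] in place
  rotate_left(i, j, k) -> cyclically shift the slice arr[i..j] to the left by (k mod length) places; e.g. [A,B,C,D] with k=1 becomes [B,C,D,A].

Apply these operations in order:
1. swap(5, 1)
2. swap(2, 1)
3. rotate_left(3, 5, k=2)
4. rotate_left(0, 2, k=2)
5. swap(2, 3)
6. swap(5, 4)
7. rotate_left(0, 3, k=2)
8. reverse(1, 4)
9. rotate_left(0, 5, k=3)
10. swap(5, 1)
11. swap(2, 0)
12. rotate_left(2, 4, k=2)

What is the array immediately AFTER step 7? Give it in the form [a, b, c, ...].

Answer: [B, E, A, D, C, F]

Derivation:
After 1 (swap(5, 1)): [D, A, E, F, C, B]
After 2 (swap(2, 1)): [D, E, A, F, C, B]
After 3 (rotate_left(3, 5, k=2)): [D, E, A, B, F, C]
After 4 (rotate_left(0, 2, k=2)): [A, D, E, B, F, C]
After 5 (swap(2, 3)): [A, D, B, E, F, C]
After 6 (swap(5, 4)): [A, D, B, E, C, F]
After 7 (rotate_left(0, 3, k=2)): [B, E, A, D, C, F]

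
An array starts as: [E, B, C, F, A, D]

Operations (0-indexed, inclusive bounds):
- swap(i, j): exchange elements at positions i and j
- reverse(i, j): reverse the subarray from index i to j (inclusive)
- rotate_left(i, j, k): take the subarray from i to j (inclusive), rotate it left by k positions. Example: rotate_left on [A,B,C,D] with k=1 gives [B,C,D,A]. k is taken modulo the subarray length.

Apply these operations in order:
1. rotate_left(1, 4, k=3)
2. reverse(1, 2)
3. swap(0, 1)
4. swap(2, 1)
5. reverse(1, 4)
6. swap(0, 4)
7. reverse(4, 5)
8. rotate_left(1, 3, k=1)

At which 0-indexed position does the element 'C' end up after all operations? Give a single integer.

Answer: 1

Derivation:
After 1 (rotate_left(1, 4, k=3)): [E, A, B, C, F, D]
After 2 (reverse(1, 2)): [E, B, A, C, F, D]
After 3 (swap(0, 1)): [B, E, A, C, F, D]
After 4 (swap(2, 1)): [B, A, E, C, F, D]
After 5 (reverse(1, 4)): [B, F, C, E, A, D]
After 6 (swap(0, 4)): [A, F, C, E, B, D]
After 7 (reverse(4, 5)): [A, F, C, E, D, B]
After 8 (rotate_left(1, 3, k=1)): [A, C, E, F, D, B]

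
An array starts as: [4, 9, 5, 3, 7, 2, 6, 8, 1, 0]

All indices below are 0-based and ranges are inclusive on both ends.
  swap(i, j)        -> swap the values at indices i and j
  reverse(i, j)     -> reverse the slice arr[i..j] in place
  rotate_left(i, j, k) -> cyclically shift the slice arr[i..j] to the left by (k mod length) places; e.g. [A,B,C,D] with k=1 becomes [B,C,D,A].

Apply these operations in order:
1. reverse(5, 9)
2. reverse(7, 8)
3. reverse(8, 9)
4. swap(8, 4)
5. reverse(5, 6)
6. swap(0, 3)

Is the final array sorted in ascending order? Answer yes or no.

Answer: no

Derivation:
After 1 (reverse(5, 9)): [4, 9, 5, 3, 7, 0, 1, 8, 6, 2]
After 2 (reverse(7, 8)): [4, 9, 5, 3, 7, 0, 1, 6, 8, 2]
After 3 (reverse(8, 9)): [4, 9, 5, 3, 7, 0, 1, 6, 2, 8]
After 4 (swap(8, 4)): [4, 9, 5, 3, 2, 0, 1, 6, 7, 8]
After 5 (reverse(5, 6)): [4, 9, 5, 3, 2, 1, 0, 6, 7, 8]
After 6 (swap(0, 3)): [3, 9, 5, 4, 2, 1, 0, 6, 7, 8]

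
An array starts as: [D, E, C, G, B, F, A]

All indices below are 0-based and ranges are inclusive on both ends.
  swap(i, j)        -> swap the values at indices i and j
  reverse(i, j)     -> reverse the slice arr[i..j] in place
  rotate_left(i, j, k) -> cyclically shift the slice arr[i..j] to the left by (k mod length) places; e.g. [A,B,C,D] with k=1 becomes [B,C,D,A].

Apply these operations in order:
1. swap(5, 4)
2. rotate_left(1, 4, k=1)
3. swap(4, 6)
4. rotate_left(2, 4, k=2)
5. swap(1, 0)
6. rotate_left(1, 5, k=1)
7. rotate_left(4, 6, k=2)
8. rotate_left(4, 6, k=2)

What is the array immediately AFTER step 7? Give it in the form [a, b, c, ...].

Answer: [C, A, G, F, E, B, D]

Derivation:
After 1 (swap(5, 4)): [D, E, C, G, F, B, A]
After 2 (rotate_left(1, 4, k=1)): [D, C, G, F, E, B, A]
After 3 (swap(4, 6)): [D, C, G, F, A, B, E]
After 4 (rotate_left(2, 4, k=2)): [D, C, A, G, F, B, E]
After 5 (swap(1, 0)): [C, D, A, G, F, B, E]
After 6 (rotate_left(1, 5, k=1)): [C, A, G, F, B, D, E]
After 7 (rotate_left(4, 6, k=2)): [C, A, G, F, E, B, D]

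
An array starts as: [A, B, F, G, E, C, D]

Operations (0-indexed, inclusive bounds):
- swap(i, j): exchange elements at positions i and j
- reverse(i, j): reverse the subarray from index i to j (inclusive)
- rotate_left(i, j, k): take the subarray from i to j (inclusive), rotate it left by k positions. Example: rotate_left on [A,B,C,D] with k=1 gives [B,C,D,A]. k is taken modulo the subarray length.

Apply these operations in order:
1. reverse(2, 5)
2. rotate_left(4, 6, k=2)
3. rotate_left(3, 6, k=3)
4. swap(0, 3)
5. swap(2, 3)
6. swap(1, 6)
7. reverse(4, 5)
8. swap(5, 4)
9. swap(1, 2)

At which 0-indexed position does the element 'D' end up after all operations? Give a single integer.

After 1 (reverse(2, 5)): [A, B, C, E, G, F, D]
After 2 (rotate_left(4, 6, k=2)): [A, B, C, E, D, G, F]
After 3 (rotate_left(3, 6, k=3)): [A, B, C, F, E, D, G]
After 4 (swap(0, 3)): [F, B, C, A, E, D, G]
After 5 (swap(2, 3)): [F, B, A, C, E, D, G]
After 6 (swap(1, 6)): [F, G, A, C, E, D, B]
After 7 (reverse(4, 5)): [F, G, A, C, D, E, B]
After 8 (swap(5, 4)): [F, G, A, C, E, D, B]
After 9 (swap(1, 2)): [F, A, G, C, E, D, B]

Answer: 5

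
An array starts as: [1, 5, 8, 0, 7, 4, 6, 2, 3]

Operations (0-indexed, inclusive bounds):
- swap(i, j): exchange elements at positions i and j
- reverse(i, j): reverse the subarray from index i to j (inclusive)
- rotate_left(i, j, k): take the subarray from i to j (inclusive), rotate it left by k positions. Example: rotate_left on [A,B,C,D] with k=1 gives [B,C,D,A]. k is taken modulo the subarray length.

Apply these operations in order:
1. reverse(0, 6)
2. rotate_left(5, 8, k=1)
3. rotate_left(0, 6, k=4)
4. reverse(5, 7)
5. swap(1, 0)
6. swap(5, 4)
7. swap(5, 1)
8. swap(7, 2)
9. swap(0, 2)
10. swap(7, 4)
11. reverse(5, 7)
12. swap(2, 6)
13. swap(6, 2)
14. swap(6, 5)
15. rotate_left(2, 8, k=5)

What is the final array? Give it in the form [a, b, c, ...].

Answer: [7, 4, 8, 5, 1, 6, 2, 0, 3]

Derivation:
After 1 (reverse(0, 6)): [6, 4, 7, 0, 8, 5, 1, 2, 3]
After 2 (rotate_left(5, 8, k=1)): [6, 4, 7, 0, 8, 1, 2, 3, 5]
After 3 (rotate_left(0, 6, k=4)): [8, 1, 2, 6, 4, 7, 0, 3, 5]
After 4 (reverse(5, 7)): [8, 1, 2, 6, 4, 3, 0, 7, 5]
After 5 (swap(1, 0)): [1, 8, 2, 6, 4, 3, 0, 7, 5]
After 6 (swap(5, 4)): [1, 8, 2, 6, 3, 4, 0, 7, 5]
After 7 (swap(5, 1)): [1, 4, 2, 6, 3, 8, 0, 7, 5]
After 8 (swap(7, 2)): [1, 4, 7, 6, 3, 8, 0, 2, 5]
After 9 (swap(0, 2)): [7, 4, 1, 6, 3, 8, 0, 2, 5]
After 10 (swap(7, 4)): [7, 4, 1, 6, 2, 8, 0, 3, 5]
After 11 (reverse(5, 7)): [7, 4, 1, 6, 2, 3, 0, 8, 5]
After 12 (swap(2, 6)): [7, 4, 0, 6, 2, 3, 1, 8, 5]
After 13 (swap(6, 2)): [7, 4, 1, 6, 2, 3, 0, 8, 5]
After 14 (swap(6, 5)): [7, 4, 1, 6, 2, 0, 3, 8, 5]
After 15 (rotate_left(2, 8, k=5)): [7, 4, 8, 5, 1, 6, 2, 0, 3]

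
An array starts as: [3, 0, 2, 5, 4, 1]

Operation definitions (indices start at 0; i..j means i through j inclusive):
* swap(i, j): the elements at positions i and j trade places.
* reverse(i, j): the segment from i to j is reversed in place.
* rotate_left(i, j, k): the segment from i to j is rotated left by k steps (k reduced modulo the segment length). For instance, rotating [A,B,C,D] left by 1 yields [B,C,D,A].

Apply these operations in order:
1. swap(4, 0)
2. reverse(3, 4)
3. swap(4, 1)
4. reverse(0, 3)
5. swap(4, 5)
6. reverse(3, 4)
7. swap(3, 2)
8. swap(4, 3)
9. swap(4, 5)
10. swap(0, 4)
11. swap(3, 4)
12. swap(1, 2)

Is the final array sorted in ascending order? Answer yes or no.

After 1 (swap(4, 0)): [4, 0, 2, 5, 3, 1]
After 2 (reverse(3, 4)): [4, 0, 2, 3, 5, 1]
After 3 (swap(4, 1)): [4, 5, 2, 3, 0, 1]
After 4 (reverse(0, 3)): [3, 2, 5, 4, 0, 1]
After 5 (swap(4, 5)): [3, 2, 5, 4, 1, 0]
After 6 (reverse(3, 4)): [3, 2, 5, 1, 4, 0]
After 7 (swap(3, 2)): [3, 2, 1, 5, 4, 0]
After 8 (swap(4, 3)): [3, 2, 1, 4, 5, 0]
After 9 (swap(4, 5)): [3, 2, 1, 4, 0, 5]
After 10 (swap(0, 4)): [0, 2, 1, 4, 3, 5]
After 11 (swap(3, 4)): [0, 2, 1, 3, 4, 5]
After 12 (swap(1, 2)): [0, 1, 2, 3, 4, 5]

Answer: yes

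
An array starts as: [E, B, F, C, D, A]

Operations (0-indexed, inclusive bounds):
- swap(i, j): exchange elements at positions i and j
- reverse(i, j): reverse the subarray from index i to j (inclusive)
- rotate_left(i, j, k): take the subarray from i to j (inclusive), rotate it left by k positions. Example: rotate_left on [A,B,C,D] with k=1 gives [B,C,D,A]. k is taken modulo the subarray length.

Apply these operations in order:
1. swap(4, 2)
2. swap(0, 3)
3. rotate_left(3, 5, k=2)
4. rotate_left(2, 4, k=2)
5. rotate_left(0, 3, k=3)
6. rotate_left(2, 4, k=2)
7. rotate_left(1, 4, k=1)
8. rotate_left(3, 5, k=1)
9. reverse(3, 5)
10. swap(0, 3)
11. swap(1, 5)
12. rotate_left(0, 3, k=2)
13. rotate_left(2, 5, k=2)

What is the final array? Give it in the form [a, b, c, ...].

After 1 (swap(4, 2)): [E, B, D, C, F, A]
After 2 (swap(0, 3)): [C, B, D, E, F, A]
After 3 (rotate_left(3, 5, k=2)): [C, B, D, A, E, F]
After 4 (rotate_left(2, 4, k=2)): [C, B, E, D, A, F]
After 5 (rotate_left(0, 3, k=3)): [D, C, B, E, A, F]
After 6 (rotate_left(2, 4, k=2)): [D, C, A, B, E, F]
After 7 (rotate_left(1, 4, k=1)): [D, A, B, E, C, F]
After 8 (rotate_left(3, 5, k=1)): [D, A, B, C, F, E]
After 9 (reverse(3, 5)): [D, A, B, E, F, C]
After 10 (swap(0, 3)): [E, A, B, D, F, C]
After 11 (swap(1, 5)): [E, C, B, D, F, A]
After 12 (rotate_left(0, 3, k=2)): [B, D, E, C, F, A]
After 13 (rotate_left(2, 5, k=2)): [B, D, F, A, E, C]

Answer: [B, D, F, A, E, C]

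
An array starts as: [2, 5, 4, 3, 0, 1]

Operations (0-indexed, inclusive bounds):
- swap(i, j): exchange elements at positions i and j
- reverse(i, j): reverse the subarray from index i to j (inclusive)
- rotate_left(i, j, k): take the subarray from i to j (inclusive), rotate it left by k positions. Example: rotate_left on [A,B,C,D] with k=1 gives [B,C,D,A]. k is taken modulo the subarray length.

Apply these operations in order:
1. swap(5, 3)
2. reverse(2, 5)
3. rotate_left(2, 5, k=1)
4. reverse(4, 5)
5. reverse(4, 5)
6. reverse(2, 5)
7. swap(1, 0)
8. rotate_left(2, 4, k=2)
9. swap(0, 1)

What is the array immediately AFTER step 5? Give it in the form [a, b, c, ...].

Answer: [2, 5, 0, 1, 4, 3]

Derivation:
After 1 (swap(5, 3)): [2, 5, 4, 1, 0, 3]
After 2 (reverse(2, 5)): [2, 5, 3, 0, 1, 4]
After 3 (rotate_left(2, 5, k=1)): [2, 5, 0, 1, 4, 3]
After 4 (reverse(4, 5)): [2, 5, 0, 1, 3, 4]
After 5 (reverse(4, 5)): [2, 5, 0, 1, 4, 3]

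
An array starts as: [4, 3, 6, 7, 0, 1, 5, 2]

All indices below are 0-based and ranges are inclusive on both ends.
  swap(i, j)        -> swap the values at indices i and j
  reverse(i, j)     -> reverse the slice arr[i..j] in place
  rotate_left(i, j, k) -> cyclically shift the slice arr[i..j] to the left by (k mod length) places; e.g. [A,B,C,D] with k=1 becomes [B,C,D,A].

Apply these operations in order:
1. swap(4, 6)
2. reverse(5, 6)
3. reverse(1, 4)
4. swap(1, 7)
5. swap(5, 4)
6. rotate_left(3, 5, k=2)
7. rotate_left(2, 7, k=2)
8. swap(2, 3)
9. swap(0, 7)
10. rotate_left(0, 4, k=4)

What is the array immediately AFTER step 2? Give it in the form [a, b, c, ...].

After 1 (swap(4, 6)): [4, 3, 6, 7, 5, 1, 0, 2]
After 2 (reverse(5, 6)): [4, 3, 6, 7, 5, 0, 1, 2]

Answer: [4, 3, 6, 7, 5, 0, 1, 2]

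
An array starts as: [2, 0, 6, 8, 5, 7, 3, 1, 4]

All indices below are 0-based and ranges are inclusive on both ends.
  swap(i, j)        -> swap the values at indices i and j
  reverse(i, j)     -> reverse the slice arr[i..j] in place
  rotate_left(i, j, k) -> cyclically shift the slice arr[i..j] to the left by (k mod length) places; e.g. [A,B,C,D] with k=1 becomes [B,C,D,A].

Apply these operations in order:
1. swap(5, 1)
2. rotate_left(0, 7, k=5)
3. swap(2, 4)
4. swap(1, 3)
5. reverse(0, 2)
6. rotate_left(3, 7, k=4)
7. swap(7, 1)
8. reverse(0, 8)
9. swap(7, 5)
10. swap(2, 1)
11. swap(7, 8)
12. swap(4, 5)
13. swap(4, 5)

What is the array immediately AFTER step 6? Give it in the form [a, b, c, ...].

Answer: [7, 2, 0, 5, 3, 1, 6, 8, 4]

Derivation:
After 1 (swap(5, 1)): [2, 7, 6, 8, 5, 0, 3, 1, 4]
After 2 (rotate_left(0, 7, k=5)): [0, 3, 1, 2, 7, 6, 8, 5, 4]
After 3 (swap(2, 4)): [0, 3, 7, 2, 1, 6, 8, 5, 4]
After 4 (swap(1, 3)): [0, 2, 7, 3, 1, 6, 8, 5, 4]
After 5 (reverse(0, 2)): [7, 2, 0, 3, 1, 6, 8, 5, 4]
After 6 (rotate_left(3, 7, k=4)): [7, 2, 0, 5, 3, 1, 6, 8, 4]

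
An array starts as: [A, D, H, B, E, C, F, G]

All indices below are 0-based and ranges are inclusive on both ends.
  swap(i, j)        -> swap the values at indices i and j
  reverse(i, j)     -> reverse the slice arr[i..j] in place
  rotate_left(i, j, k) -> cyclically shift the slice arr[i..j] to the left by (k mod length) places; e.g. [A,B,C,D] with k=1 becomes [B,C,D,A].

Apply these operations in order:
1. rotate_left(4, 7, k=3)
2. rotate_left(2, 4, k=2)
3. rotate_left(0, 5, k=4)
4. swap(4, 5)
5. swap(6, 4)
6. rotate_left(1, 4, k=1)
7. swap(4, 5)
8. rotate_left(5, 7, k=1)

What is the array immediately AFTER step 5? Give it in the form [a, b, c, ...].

Answer: [B, E, A, D, C, G, H, F]

Derivation:
After 1 (rotate_left(4, 7, k=3)): [A, D, H, B, G, E, C, F]
After 2 (rotate_left(2, 4, k=2)): [A, D, G, H, B, E, C, F]
After 3 (rotate_left(0, 5, k=4)): [B, E, A, D, G, H, C, F]
After 4 (swap(4, 5)): [B, E, A, D, H, G, C, F]
After 5 (swap(6, 4)): [B, E, A, D, C, G, H, F]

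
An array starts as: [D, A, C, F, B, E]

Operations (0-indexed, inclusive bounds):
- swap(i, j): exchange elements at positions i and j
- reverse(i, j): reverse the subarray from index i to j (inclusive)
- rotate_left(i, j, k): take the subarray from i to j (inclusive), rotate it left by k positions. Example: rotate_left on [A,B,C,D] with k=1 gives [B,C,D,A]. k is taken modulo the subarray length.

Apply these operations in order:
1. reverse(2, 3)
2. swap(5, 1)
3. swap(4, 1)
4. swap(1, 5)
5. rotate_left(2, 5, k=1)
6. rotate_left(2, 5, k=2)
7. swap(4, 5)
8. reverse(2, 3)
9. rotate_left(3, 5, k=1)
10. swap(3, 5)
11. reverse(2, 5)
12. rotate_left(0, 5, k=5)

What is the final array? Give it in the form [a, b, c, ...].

After 1 (reverse(2, 3)): [D, A, F, C, B, E]
After 2 (swap(5, 1)): [D, E, F, C, B, A]
After 3 (swap(4, 1)): [D, B, F, C, E, A]
After 4 (swap(1, 5)): [D, A, F, C, E, B]
After 5 (rotate_left(2, 5, k=1)): [D, A, C, E, B, F]
After 6 (rotate_left(2, 5, k=2)): [D, A, B, F, C, E]
After 7 (swap(4, 5)): [D, A, B, F, E, C]
After 8 (reverse(2, 3)): [D, A, F, B, E, C]
After 9 (rotate_left(3, 5, k=1)): [D, A, F, E, C, B]
After 10 (swap(3, 5)): [D, A, F, B, C, E]
After 11 (reverse(2, 5)): [D, A, E, C, B, F]
After 12 (rotate_left(0, 5, k=5)): [F, D, A, E, C, B]

Answer: [F, D, A, E, C, B]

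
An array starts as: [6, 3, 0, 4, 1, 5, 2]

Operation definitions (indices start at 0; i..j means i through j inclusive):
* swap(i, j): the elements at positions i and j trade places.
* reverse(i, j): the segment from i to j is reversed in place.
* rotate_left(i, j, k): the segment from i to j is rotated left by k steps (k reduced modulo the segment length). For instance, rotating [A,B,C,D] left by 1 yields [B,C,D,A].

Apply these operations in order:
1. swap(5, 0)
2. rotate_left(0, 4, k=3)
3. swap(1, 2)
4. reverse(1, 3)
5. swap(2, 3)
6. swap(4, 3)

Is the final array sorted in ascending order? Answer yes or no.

Answer: no

Derivation:
After 1 (swap(5, 0)): [5, 3, 0, 4, 1, 6, 2]
After 2 (rotate_left(0, 4, k=3)): [4, 1, 5, 3, 0, 6, 2]
After 3 (swap(1, 2)): [4, 5, 1, 3, 0, 6, 2]
After 4 (reverse(1, 3)): [4, 3, 1, 5, 0, 6, 2]
After 5 (swap(2, 3)): [4, 3, 5, 1, 0, 6, 2]
After 6 (swap(4, 3)): [4, 3, 5, 0, 1, 6, 2]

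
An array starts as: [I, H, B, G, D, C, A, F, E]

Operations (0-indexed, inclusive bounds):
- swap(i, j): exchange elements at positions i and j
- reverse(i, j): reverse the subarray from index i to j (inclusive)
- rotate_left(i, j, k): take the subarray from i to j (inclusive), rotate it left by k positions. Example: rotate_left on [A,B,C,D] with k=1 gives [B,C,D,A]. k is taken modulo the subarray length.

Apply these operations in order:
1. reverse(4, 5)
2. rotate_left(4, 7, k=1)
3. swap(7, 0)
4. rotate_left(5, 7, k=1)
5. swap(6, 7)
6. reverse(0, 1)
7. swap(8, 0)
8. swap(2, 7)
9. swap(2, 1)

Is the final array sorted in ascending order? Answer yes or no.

After 1 (reverse(4, 5)): [I, H, B, G, C, D, A, F, E]
After 2 (rotate_left(4, 7, k=1)): [I, H, B, G, D, A, F, C, E]
After 3 (swap(7, 0)): [C, H, B, G, D, A, F, I, E]
After 4 (rotate_left(5, 7, k=1)): [C, H, B, G, D, F, I, A, E]
After 5 (swap(6, 7)): [C, H, B, G, D, F, A, I, E]
After 6 (reverse(0, 1)): [H, C, B, G, D, F, A, I, E]
After 7 (swap(8, 0)): [E, C, B, G, D, F, A, I, H]
After 8 (swap(2, 7)): [E, C, I, G, D, F, A, B, H]
After 9 (swap(2, 1)): [E, I, C, G, D, F, A, B, H]

Answer: no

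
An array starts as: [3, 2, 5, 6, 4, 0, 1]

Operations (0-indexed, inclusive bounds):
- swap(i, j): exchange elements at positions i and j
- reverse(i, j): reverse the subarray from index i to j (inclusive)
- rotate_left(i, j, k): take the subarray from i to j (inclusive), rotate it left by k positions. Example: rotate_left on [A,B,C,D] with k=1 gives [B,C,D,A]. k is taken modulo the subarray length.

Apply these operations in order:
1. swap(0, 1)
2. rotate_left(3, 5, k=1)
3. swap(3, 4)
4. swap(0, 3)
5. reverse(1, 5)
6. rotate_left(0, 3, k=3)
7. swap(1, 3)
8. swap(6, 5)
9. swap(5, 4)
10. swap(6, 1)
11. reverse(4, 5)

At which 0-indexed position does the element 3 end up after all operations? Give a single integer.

Answer: 1

Derivation:
After 1 (swap(0, 1)): [2, 3, 5, 6, 4, 0, 1]
After 2 (rotate_left(3, 5, k=1)): [2, 3, 5, 4, 0, 6, 1]
After 3 (swap(3, 4)): [2, 3, 5, 0, 4, 6, 1]
After 4 (swap(0, 3)): [0, 3, 5, 2, 4, 6, 1]
After 5 (reverse(1, 5)): [0, 6, 4, 2, 5, 3, 1]
After 6 (rotate_left(0, 3, k=3)): [2, 0, 6, 4, 5, 3, 1]
After 7 (swap(1, 3)): [2, 4, 6, 0, 5, 3, 1]
After 8 (swap(6, 5)): [2, 4, 6, 0, 5, 1, 3]
After 9 (swap(5, 4)): [2, 4, 6, 0, 1, 5, 3]
After 10 (swap(6, 1)): [2, 3, 6, 0, 1, 5, 4]
After 11 (reverse(4, 5)): [2, 3, 6, 0, 5, 1, 4]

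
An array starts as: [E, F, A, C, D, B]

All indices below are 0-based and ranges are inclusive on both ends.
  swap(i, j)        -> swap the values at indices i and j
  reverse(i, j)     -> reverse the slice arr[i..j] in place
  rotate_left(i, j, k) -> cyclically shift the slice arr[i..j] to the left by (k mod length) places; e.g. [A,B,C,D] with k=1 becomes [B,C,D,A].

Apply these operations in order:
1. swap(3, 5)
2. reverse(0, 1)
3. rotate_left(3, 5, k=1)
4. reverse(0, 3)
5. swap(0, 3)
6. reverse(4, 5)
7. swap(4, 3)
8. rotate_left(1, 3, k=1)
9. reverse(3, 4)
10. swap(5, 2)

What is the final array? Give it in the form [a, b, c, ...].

Answer: [F, E, C, D, A, B]

Derivation:
After 1 (swap(3, 5)): [E, F, A, B, D, C]
After 2 (reverse(0, 1)): [F, E, A, B, D, C]
After 3 (rotate_left(3, 5, k=1)): [F, E, A, D, C, B]
After 4 (reverse(0, 3)): [D, A, E, F, C, B]
After 5 (swap(0, 3)): [F, A, E, D, C, B]
After 6 (reverse(4, 5)): [F, A, E, D, B, C]
After 7 (swap(4, 3)): [F, A, E, B, D, C]
After 8 (rotate_left(1, 3, k=1)): [F, E, B, A, D, C]
After 9 (reverse(3, 4)): [F, E, B, D, A, C]
After 10 (swap(5, 2)): [F, E, C, D, A, B]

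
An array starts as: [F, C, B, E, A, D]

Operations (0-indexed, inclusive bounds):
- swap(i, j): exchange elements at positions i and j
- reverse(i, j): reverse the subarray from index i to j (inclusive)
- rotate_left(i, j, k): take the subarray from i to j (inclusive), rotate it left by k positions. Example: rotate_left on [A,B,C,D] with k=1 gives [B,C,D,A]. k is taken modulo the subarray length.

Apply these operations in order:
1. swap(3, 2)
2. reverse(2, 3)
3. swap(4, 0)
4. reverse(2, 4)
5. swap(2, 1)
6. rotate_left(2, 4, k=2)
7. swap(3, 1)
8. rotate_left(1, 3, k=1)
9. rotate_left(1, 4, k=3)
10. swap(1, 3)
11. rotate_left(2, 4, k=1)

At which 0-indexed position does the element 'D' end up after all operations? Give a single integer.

After 1 (swap(3, 2)): [F, C, E, B, A, D]
After 2 (reverse(2, 3)): [F, C, B, E, A, D]
After 3 (swap(4, 0)): [A, C, B, E, F, D]
After 4 (reverse(2, 4)): [A, C, F, E, B, D]
After 5 (swap(2, 1)): [A, F, C, E, B, D]
After 6 (rotate_left(2, 4, k=2)): [A, F, B, C, E, D]
After 7 (swap(3, 1)): [A, C, B, F, E, D]
After 8 (rotate_left(1, 3, k=1)): [A, B, F, C, E, D]
After 9 (rotate_left(1, 4, k=3)): [A, E, B, F, C, D]
After 10 (swap(1, 3)): [A, F, B, E, C, D]
After 11 (rotate_left(2, 4, k=1)): [A, F, E, C, B, D]

Answer: 5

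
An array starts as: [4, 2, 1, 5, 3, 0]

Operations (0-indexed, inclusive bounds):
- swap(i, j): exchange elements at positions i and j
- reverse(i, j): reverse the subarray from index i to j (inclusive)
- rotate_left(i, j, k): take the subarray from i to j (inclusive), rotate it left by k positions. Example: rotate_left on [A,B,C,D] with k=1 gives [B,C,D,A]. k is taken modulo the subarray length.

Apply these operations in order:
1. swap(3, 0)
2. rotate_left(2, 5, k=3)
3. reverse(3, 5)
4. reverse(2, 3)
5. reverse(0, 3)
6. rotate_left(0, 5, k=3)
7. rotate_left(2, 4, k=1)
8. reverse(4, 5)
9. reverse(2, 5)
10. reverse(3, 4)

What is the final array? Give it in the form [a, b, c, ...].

After 1 (swap(3, 0)): [5, 2, 1, 4, 3, 0]
After 2 (rotate_left(2, 5, k=3)): [5, 2, 0, 1, 4, 3]
After 3 (reverse(3, 5)): [5, 2, 0, 3, 4, 1]
After 4 (reverse(2, 3)): [5, 2, 3, 0, 4, 1]
After 5 (reverse(0, 3)): [0, 3, 2, 5, 4, 1]
After 6 (rotate_left(0, 5, k=3)): [5, 4, 1, 0, 3, 2]
After 7 (rotate_left(2, 4, k=1)): [5, 4, 0, 3, 1, 2]
After 8 (reverse(4, 5)): [5, 4, 0, 3, 2, 1]
After 9 (reverse(2, 5)): [5, 4, 1, 2, 3, 0]
After 10 (reverse(3, 4)): [5, 4, 1, 3, 2, 0]

Answer: [5, 4, 1, 3, 2, 0]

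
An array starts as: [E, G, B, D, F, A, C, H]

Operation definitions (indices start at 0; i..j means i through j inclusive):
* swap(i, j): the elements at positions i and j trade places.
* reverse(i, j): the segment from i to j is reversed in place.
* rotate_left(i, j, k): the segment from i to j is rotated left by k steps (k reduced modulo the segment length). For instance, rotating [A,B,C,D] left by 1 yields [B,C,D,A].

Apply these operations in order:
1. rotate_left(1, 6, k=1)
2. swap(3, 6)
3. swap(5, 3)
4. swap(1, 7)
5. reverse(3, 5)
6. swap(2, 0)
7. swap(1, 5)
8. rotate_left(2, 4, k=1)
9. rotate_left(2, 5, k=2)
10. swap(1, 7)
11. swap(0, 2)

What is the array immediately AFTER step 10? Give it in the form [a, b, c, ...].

After 1 (rotate_left(1, 6, k=1)): [E, B, D, F, A, C, G, H]
After 2 (swap(3, 6)): [E, B, D, G, A, C, F, H]
After 3 (swap(5, 3)): [E, B, D, C, A, G, F, H]
After 4 (swap(1, 7)): [E, H, D, C, A, G, F, B]
After 5 (reverse(3, 5)): [E, H, D, G, A, C, F, B]
After 6 (swap(2, 0)): [D, H, E, G, A, C, F, B]
After 7 (swap(1, 5)): [D, C, E, G, A, H, F, B]
After 8 (rotate_left(2, 4, k=1)): [D, C, G, A, E, H, F, B]
After 9 (rotate_left(2, 5, k=2)): [D, C, E, H, G, A, F, B]
After 10 (swap(1, 7)): [D, B, E, H, G, A, F, C]

Answer: [D, B, E, H, G, A, F, C]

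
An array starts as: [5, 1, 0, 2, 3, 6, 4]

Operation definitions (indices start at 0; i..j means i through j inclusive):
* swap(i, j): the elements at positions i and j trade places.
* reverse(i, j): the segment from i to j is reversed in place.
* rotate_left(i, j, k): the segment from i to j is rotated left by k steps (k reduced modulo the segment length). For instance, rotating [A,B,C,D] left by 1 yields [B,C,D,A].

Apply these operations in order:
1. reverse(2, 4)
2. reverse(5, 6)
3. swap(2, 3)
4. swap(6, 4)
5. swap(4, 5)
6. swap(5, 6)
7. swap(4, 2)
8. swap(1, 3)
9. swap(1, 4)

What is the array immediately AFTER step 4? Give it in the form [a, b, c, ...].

Answer: [5, 1, 2, 3, 6, 4, 0]

Derivation:
After 1 (reverse(2, 4)): [5, 1, 3, 2, 0, 6, 4]
After 2 (reverse(5, 6)): [5, 1, 3, 2, 0, 4, 6]
After 3 (swap(2, 3)): [5, 1, 2, 3, 0, 4, 6]
After 4 (swap(6, 4)): [5, 1, 2, 3, 6, 4, 0]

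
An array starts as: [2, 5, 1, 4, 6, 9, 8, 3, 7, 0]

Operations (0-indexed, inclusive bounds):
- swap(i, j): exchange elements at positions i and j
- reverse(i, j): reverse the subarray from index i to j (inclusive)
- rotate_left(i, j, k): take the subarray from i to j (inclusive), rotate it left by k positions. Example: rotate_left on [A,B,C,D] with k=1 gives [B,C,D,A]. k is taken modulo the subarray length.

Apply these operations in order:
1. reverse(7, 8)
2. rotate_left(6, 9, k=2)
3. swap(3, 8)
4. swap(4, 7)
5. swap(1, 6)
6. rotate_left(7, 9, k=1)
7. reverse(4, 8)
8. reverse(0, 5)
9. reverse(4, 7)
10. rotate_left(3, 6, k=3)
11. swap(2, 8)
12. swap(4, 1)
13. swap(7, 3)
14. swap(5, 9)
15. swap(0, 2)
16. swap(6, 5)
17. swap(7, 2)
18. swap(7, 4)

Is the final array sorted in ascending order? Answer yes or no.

After 1 (reverse(7, 8)): [2, 5, 1, 4, 6, 9, 8, 7, 3, 0]
After 2 (rotate_left(6, 9, k=2)): [2, 5, 1, 4, 6, 9, 3, 0, 8, 7]
After 3 (swap(3, 8)): [2, 5, 1, 8, 6, 9, 3, 0, 4, 7]
After 4 (swap(4, 7)): [2, 5, 1, 8, 0, 9, 3, 6, 4, 7]
After 5 (swap(1, 6)): [2, 3, 1, 8, 0, 9, 5, 6, 4, 7]
After 6 (rotate_left(7, 9, k=1)): [2, 3, 1, 8, 0, 9, 5, 4, 7, 6]
After 7 (reverse(4, 8)): [2, 3, 1, 8, 7, 4, 5, 9, 0, 6]
After 8 (reverse(0, 5)): [4, 7, 8, 1, 3, 2, 5, 9, 0, 6]
After 9 (reverse(4, 7)): [4, 7, 8, 1, 9, 5, 2, 3, 0, 6]
After 10 (rotate_left(3, 6, k=3)): [4, 7, 8, 2, 1, 9, 5, 3, 0, 6]
After 11 (swap(2, 8)): [4, 7, 0, 2, 1, 9, 5, 3, 8, 6]
After 12 (swap(4, 1)): [4, 1, 0, 2, 7, 9, 5, 3, 8, 6]
After 13 (swap(7, 3)): [4, 1, 0, 3, 7, 9, 5, 2, 8, 6]
After 14 (swap(5, 9)): [4, 1, 0, 3, 7, 6, 5, 2, 8, 9]
After 15 (swap(0, 2)): [0, 1, 4, 3, 7, 6, 5, 2, 8, 9]
After 16 (swap(6, 5)): [0, 1, 4, 3, 7, 5, 6, 2, 8, 9]
After 17 (swap(7, 2)): [0, 1, 2, 3, 7, 5, 6, 4, 8, 9]
After 18 (swap(7, 4)): [0, 1, 2, 3, 4, 5, 6, 7, 8, 9]

Answer: yes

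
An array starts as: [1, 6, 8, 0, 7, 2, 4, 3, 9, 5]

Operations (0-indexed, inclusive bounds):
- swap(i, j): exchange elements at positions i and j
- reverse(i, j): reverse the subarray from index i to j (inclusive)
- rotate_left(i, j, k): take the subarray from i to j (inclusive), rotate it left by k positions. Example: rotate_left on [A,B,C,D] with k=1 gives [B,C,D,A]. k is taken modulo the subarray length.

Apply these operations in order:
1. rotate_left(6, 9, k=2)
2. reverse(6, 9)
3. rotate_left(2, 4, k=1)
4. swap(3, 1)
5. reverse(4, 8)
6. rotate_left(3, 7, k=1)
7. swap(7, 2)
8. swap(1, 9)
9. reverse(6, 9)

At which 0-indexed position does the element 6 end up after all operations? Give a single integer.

After 1 (rotate_left(6, 9, k=2)): [1, 6, 8, 0, 7, 2, 9, 5, 4, 3]
After 2 (reverse(6, 9)): [1, 6, 8, 0, 7, 2, 3, 4, 5, 9]
After 3 (rotate_left(2, 4, k=1)): [1, 6, 0, 7, 8, 2, 3, 4, 5, 9]
After 4 (swap(3, 1)): [1, 7, 0, 6, 8, 2, 3, 4, 5, 9]
After 5 (reverse(4, 8)): [1, 7, 0, 6, 5, 4, 3, 2, 8, 9]
After 6 (rotate_left(3, 7, k=1)): [1, 7, 0, 5, 4, 3, 2, 6, 8, 9]
After 7 (swap(7, 2)): [1, 7, 6, 5, 4, 3, 2, 0, 8, 9]
After 8 (swap(1, 9)): [1, 9, 6, 5, 4, 3, 2, 0, 8, 7]
After 9 (reverse(6, 9)): [1, 9, 6, 5, 4, 3, 7, 8, 0, 2]

Answer: 2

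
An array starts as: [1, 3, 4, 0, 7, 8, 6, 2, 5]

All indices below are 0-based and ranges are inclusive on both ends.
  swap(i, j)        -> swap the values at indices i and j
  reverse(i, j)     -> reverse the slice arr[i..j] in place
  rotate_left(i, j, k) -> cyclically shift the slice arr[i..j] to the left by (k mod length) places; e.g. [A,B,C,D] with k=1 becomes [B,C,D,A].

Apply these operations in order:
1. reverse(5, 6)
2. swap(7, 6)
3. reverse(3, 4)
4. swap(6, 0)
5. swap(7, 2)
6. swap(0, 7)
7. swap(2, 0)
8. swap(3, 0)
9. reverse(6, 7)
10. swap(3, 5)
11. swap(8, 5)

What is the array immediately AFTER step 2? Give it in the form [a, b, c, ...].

After 1 (reverse(5, 6)): [1, 3, 4, 0, 7, 6, 8, 2, 5]
After 2 (swap(7, 6)): [1, 3, 4, 0, 7, 6, 2, 8, 5]

Answer: [1, 3, 4, 0, 7, 6, 2, 8, 5]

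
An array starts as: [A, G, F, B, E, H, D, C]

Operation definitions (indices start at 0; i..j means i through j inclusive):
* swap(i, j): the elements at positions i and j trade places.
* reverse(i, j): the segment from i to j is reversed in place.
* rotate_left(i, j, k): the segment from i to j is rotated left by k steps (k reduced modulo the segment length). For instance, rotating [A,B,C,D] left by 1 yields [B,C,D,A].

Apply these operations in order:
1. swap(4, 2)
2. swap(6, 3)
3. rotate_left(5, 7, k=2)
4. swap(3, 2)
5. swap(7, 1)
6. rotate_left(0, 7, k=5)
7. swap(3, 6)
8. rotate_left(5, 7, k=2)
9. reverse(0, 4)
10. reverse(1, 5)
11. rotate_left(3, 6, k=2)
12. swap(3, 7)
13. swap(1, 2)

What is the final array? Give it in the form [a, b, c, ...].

After 1 (swap(4, 2)): [A, G, E, B, F, H, D, C]
After 2 (swap(6, 3)): [A, G, E, D, F, H, B, C]
After 3 (rotate_left(5, 7, k=2)): [A, G, E, D, F, C, H, B]
After 4 (swap(3, 2)): [A, G, D, E, F, C, H, B]
After 5 (swap(7, 1)): [A, B, D, E, F, C, H, G]
After 6 (rotate_left(0, 7, k=5)): [C, H, G, A, B, D, E, F]
After 7 (swap(3, 6)): [C, H, G, E, B, D, A, F]
After 8 (rotate_left(5, 7, k=2)): [C, H, G, E, B, F, D, A]
After 9 (reverse(0, 4)): [B, E, G, H, C, F, D, A]
After 10 (reverse(1, 5)): [B, F, C, H, G, E, D, A]
After 11 (rotate_left(3, 6, k=2)): [B, F, C, E, D, H, G, A]
After 12 (swap(3, 7)): [B, F, C, A, D, H, G, E]
After 13 (swap(1, 2)): [B, C, F, A, D, H, G, E]

Answer: [B, C, F, A, D, H, G, E]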